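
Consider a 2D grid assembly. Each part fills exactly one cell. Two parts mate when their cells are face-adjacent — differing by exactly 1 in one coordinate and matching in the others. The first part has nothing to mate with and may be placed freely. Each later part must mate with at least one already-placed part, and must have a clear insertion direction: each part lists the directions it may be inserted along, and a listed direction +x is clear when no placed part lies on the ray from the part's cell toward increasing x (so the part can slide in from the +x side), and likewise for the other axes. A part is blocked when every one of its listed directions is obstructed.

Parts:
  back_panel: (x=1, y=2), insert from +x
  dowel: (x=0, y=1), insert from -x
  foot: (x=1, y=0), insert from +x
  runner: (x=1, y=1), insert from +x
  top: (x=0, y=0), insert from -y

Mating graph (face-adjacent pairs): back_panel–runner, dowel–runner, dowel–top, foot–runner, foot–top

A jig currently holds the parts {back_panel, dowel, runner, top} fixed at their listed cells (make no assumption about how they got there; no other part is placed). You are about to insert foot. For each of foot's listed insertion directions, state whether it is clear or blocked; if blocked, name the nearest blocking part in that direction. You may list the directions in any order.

+x: clear

+x: ray from foot(1, 0) has no placed part ⇒ clear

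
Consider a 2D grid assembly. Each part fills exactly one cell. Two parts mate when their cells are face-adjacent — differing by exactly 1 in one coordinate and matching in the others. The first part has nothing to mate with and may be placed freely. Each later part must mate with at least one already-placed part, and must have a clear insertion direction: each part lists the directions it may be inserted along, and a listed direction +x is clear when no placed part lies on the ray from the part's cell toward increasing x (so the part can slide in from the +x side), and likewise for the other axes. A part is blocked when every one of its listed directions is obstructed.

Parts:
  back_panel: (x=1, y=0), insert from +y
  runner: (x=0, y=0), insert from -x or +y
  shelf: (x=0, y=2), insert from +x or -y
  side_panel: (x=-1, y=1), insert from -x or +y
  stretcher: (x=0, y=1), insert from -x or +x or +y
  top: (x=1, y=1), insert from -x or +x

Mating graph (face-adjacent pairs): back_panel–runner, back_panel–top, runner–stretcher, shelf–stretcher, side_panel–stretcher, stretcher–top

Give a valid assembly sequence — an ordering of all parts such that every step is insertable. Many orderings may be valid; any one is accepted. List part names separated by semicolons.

1. runner@(0, 0) [-x clear] — {runner}
2. back_panel@(1, 0) [+y clear] — {back_panel, runner}
3. stretcher@(0, 1) [-x clear] — {back_panel, runner, stretcher}
4. side_panel@(-1, 1) [-x clear] — {back_panel, runner, side_panel, stretcher}
5. shelf@(0, 2) [+x clear] — {back_panel, runner, shelf, side_panel, stretcher}
6. top@(1, 1) [+x clear] — {back_panel, runner, shelf, side_panel, stretcher, top}

runner; back_panel; stretcher; side_panel; shelf; top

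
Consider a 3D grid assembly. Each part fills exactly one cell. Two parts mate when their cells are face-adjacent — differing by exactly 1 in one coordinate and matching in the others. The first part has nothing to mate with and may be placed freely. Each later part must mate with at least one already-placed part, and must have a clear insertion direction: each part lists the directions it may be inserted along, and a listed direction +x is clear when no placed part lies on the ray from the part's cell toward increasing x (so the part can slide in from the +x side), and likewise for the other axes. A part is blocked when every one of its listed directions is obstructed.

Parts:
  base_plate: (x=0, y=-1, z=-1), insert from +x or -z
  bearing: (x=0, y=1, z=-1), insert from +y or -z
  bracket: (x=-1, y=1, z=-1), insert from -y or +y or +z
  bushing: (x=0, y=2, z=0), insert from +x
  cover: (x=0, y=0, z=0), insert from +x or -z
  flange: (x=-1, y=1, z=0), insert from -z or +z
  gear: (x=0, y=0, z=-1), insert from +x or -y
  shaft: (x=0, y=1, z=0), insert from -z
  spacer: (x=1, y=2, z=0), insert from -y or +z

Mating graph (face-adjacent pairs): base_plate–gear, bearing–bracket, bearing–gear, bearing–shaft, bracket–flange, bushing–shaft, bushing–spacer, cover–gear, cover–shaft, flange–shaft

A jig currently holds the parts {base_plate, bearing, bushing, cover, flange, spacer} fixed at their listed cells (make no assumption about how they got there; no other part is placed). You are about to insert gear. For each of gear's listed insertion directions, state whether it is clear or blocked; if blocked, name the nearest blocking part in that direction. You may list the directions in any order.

+x: clear; -y: blocked by base_plate

+x: ray from gear(0, 0, -1) has no placed part ⇒ clear
-y: nearest on ray is base_plate@(0, -1, -1) ⇒ blocked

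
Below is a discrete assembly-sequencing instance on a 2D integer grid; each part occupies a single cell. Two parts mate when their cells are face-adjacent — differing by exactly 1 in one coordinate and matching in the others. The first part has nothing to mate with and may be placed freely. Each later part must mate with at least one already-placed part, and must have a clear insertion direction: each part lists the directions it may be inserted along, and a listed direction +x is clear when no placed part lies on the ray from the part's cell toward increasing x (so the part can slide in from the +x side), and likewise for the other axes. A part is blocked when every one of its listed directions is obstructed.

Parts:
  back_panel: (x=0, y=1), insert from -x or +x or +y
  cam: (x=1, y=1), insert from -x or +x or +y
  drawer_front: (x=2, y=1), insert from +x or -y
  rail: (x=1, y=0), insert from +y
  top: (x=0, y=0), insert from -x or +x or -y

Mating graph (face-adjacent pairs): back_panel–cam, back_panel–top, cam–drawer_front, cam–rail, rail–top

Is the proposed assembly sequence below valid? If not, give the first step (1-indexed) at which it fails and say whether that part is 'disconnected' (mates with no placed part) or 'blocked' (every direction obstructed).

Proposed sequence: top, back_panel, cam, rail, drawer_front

Invalid at step 4 (blocked)

1. top@(0, 0) [-x clear] — {top}
2. back_panel@(0, 1) [-x clear] — {back_panel, top}
3. cam@(1, 1) [+x clear] — {back_panel, cam, top}
4. rail@(1, 0) — +y all obstructed ⇒ blocked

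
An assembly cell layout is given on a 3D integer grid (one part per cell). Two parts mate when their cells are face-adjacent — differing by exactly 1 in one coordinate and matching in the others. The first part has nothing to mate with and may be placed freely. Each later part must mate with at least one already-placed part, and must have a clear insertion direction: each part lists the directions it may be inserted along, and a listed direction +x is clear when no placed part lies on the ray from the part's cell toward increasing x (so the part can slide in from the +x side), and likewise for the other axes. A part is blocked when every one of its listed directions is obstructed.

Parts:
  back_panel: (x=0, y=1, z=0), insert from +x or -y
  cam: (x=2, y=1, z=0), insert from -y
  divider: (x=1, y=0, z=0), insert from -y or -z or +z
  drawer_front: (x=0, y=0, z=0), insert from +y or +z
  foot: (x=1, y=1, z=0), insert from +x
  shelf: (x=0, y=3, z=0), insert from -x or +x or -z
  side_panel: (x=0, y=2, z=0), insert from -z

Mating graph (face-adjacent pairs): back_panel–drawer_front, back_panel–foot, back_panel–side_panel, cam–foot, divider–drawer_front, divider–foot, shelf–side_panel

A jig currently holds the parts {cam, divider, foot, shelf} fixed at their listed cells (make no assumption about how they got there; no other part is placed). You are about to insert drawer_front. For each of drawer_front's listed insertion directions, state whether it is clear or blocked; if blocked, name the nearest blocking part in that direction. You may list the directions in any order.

+y: nearest on ray is shelf@(0, 3, 0) ⇒ blocked
+z: ray from drawer_front(0, 0, 0) has no placed part ⇒ clear

+y: blocked by shelf; +z: clear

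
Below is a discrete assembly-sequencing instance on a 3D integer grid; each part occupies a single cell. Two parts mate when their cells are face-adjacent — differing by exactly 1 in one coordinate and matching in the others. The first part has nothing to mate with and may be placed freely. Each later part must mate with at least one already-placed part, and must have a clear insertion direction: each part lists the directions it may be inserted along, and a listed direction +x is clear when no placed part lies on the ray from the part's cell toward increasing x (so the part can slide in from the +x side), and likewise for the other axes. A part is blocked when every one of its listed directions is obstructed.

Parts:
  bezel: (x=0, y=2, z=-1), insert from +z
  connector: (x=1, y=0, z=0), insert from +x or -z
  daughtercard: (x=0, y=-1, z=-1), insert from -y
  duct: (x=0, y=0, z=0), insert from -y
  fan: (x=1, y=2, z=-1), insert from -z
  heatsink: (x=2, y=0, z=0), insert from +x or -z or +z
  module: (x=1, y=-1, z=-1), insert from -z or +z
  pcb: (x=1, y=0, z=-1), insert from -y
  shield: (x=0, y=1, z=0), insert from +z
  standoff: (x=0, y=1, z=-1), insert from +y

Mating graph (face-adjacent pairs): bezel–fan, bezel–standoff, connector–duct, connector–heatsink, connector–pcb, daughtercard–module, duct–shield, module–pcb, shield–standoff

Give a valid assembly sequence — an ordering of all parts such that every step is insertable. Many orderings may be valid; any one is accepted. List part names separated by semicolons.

1. standoff@(0, 1, -1) [+y clear] — {standoff}
2. bezel@(0, 2, -1) [+z clear] — {bezel, standoff}
3. fan@(1, 2, -1) [-z clear] — {bezel, fan, standoff}
4. shield@(0, 1, 0) [+z clear] — {bezel, fan, shield, standoff}
5. duct@(0, 0, 0) [-y clear] — {bezel, duct, fan, shield, standoff}
6. connector@(1, 0, 0) [+x clear] — {bezel, connector, duct, fan, shield, standoff}
7. heatsink@(2, 0, 0) [+x clear] — {bezel, connector, duct, fan, heatsink, shield, standoff}
8. pcb@(1, 0, -1) [-y clear] — {bezel, connector, duct, fan, heatsink, pcb, shield, standoff}
9. module@(1, -1, -1) [-z clear] — {bezel, connector, duct, fan, heatsink, module, pcb, shield, standoff}
10. daughtercard@(0, -1, -1) [-y clear] — {bezel, connector, daughtercard, duct, fan, heatsink, module, pcb, shield, standoff}

standoff; bezel; fan; shield; duct; connector; heatsink; pcb; module; daughtercard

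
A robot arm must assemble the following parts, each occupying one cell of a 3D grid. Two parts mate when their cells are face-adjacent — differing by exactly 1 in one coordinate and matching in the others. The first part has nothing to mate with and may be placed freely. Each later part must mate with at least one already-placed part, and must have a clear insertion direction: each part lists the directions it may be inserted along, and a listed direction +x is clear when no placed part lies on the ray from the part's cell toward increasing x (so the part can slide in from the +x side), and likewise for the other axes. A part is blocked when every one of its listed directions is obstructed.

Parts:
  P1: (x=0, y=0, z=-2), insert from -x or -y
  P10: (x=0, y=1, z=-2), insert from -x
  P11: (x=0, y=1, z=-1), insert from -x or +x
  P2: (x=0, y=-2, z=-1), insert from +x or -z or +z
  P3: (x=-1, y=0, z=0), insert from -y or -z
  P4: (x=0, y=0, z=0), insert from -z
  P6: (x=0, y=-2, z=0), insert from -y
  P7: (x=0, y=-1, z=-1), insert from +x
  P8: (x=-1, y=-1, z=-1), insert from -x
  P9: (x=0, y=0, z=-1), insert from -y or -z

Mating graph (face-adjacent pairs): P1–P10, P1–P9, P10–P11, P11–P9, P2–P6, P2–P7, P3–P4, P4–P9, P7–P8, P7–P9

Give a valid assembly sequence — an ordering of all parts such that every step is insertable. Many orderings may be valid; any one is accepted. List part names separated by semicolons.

P3; P4; P9; P7; P11; P1; P10; P8; P2; P6

1. P3@(-1, 0, 0) [-y clear] — {P3}
2. P4@(0, 0, 0) [-z clear] — {P3, P4}
3. P9@(0, 0, -1) [-y clear] — {P3, P4, P9}
4. P7@(0, -1, -1) [+x clear] — {P3, P4, P7, P9}
5. P11@(0, 1, -1) [-x clear] — {P11, P3, P4, P7, P9}
6. P1@(0, 0, -2) [-x clear] — {P1, P11, P3, P4, P7, P9}
7. P10@(0, 1, -2) [-x clear] — {P1, P10, P11, P3, P4, P7, P9}
8. P8@(-1, -1, -1) [-x clear] — {P1, P10, P11, P3, P4, P7, P8, P9}
9. P2@(0, -2, -1) [+x clear] — {P1, P10, P11, P2, P3, P4, P7, P8, P9}
10. P6@(0, -2, 0) [-y clear] — {P1, P10, P11, P2, P3, P4, P6, P7, P8, P9}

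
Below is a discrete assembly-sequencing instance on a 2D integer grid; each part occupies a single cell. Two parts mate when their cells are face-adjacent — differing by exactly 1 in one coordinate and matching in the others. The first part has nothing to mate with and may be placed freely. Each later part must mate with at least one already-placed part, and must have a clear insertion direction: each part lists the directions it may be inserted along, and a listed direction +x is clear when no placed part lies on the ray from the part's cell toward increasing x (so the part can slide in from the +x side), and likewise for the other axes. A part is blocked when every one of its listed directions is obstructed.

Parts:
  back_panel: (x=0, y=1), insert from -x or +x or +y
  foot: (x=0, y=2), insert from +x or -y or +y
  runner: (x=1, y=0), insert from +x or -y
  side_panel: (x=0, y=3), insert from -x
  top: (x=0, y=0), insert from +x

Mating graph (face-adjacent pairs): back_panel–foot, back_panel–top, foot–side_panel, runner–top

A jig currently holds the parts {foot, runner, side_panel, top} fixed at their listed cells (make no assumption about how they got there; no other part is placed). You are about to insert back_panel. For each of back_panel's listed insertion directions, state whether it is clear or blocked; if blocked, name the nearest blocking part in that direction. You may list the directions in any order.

+x: clear; +y: blocked by foot; -x: clear

-x: ray from back_panel(0, 1) has no placed part ⇒ clear
+x: ray from back_panel(0, 1) has no placed part ⇒ clear
+y: nearest on ray is foot@(0, 2) ⇒ blocked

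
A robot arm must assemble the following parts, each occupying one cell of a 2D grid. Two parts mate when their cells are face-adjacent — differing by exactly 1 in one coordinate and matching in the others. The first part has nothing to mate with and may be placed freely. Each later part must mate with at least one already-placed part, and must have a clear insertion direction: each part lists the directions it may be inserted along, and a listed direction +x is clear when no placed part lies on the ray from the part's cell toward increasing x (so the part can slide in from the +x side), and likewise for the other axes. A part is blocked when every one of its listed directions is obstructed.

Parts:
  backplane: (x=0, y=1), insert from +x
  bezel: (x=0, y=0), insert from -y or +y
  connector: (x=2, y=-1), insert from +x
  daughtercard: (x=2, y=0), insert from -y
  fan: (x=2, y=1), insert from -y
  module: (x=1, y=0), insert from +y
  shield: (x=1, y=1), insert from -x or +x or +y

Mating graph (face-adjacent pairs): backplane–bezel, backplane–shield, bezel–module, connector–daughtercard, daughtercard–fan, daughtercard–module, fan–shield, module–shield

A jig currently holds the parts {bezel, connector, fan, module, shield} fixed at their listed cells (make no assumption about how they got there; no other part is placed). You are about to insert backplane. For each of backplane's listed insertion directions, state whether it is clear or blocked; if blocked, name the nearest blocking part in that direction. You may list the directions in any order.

+x: blocked by shield

+x: nearest on ray is shield@(1, 1) ⇒ blocked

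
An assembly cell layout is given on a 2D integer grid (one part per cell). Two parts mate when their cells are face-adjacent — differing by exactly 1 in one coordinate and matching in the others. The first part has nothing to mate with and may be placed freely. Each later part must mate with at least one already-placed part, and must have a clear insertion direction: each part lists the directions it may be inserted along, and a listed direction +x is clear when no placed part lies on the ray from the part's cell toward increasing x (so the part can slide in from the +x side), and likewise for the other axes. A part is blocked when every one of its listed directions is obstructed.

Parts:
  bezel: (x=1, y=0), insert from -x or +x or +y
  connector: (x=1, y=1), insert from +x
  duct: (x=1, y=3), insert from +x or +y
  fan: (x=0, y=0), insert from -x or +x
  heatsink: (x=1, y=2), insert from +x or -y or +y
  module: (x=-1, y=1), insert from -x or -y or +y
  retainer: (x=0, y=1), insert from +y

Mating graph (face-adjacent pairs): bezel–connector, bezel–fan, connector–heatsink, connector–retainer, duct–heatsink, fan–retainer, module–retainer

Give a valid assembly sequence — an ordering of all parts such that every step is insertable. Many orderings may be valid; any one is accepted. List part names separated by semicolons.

fan; retainer; bezel; connector; heatsink; duct; module

1. fan@(0, 0) [-x clear] — {fan}
2. retainer@(0, 1) [+y clear] — {fan, retainer}
3. bezel@(1, 0) [+x clear] — {bezel, fan, retainer}
4. connector@(1, 1) [+x clear] — {bezel, connector, fan, retainer}
5. heatsink@(1, 2) [+x clear] — {bezel, connector, fan, heatsink, retainer}
6. duct@(1, 3) [+x clear] — {bezel, connector, duct, fan, heatsink, retainer}
7. module@(-1, 1) [-x clear] — {bezel, connector, duct, fan, heatsink, module, retainer}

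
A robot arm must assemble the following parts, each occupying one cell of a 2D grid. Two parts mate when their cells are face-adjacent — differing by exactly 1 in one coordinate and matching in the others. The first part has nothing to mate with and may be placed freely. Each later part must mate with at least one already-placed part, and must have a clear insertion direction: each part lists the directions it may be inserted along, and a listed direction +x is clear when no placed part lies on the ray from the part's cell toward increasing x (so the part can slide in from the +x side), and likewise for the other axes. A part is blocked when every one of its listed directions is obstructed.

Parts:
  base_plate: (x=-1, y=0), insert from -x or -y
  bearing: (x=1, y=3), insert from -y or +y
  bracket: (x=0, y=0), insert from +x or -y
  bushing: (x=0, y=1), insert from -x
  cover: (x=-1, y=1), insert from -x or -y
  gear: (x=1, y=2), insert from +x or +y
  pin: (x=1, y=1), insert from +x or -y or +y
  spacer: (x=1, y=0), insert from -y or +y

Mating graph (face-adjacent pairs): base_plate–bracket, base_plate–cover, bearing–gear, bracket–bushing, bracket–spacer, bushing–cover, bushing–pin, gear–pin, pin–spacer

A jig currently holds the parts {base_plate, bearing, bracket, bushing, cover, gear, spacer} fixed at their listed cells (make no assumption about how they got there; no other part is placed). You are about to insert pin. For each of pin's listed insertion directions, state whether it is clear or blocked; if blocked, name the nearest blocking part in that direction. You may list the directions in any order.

+x: clear; +y: blocked by gear; -y: blocked by spacer

+x: ray from pin(1, 1) has no placed part ⇒ clear
-y: nearest on ray is spacer@(1, 0) ⇒ blocked
+y: nearest on ray is gear@(1, 2) ⇒ blocked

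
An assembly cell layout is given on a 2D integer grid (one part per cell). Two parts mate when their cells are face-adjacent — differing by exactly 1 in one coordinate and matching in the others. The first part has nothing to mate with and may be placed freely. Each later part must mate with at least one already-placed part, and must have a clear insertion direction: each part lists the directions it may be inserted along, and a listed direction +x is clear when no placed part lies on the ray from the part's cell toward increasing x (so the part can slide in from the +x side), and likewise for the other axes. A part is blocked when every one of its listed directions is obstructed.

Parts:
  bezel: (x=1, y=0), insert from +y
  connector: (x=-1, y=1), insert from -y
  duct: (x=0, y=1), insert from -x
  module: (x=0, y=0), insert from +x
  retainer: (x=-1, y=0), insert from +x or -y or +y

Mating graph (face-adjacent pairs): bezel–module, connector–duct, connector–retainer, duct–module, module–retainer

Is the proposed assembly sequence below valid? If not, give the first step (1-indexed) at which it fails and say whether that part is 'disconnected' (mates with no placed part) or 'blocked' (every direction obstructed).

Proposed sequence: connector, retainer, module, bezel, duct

1. connector@(-1, 1) [-y clear] — {connector}
2. retainer@(-1, 0) [+x clear] — {connector, retainer}
3. module@(0, 0) [+x clear] — {connector, module, retainer}
4. bezel@(1, 0) [+y clear] — {bezel, connector, module, retainer}
5. duct@(0, 1) — -x all obstructed ⇒ blocked

Invalid at step 5 (blocked)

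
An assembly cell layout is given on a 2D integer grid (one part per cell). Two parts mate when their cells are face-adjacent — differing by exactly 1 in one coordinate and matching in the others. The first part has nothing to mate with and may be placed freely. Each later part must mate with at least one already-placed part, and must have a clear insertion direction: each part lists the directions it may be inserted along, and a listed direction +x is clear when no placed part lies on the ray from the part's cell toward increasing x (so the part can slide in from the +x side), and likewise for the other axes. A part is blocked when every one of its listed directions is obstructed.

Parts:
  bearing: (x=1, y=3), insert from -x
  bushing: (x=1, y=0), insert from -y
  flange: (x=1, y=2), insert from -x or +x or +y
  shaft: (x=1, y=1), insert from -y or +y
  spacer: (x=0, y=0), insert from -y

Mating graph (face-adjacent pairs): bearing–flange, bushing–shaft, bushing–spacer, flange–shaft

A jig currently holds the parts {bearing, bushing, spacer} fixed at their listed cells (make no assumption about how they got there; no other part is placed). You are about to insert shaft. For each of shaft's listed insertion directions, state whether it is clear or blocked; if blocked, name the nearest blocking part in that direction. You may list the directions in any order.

-y: nearest on ray is bushing@(1, 0) ⇒ blocked
+y: nearest on ray is bearing@(1, 3) ⇒ blocked

+y: blocked by bearing; -y: blocked by bushing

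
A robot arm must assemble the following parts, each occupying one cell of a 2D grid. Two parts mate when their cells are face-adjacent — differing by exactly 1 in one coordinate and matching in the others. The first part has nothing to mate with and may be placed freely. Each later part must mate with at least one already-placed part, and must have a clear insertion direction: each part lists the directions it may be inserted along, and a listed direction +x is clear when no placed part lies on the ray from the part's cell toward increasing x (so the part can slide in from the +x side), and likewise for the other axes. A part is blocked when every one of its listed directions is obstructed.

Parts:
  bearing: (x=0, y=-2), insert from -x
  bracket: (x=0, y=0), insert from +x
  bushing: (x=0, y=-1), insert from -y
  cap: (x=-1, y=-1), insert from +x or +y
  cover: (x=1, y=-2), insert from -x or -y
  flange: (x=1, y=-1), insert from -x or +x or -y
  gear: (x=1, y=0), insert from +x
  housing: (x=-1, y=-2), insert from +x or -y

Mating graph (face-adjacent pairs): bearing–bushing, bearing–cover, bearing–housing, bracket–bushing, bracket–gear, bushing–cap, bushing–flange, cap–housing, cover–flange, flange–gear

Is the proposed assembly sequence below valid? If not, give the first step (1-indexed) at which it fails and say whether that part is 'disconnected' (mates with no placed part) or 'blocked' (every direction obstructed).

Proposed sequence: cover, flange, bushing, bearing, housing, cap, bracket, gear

Valid

1. cover@(1, -2) [-x clear] — {cover}
2. flange@(1, -1) [-x clear] — {cover, flange}
3. bushing@(0, -1) [-y clear] — {bushing, cover, flange}
4. bearing@(0, -2) [-x clear] — {bearing, bushing, cover, flange}
5. housing@(-1, -2) [-y clear] — {bearing, bushing, cover, flange, housing}
6. cap@(-1, -1) [+y clear] — {bearing, bushing, cap, cover, flange, housing}
7. bracket@(0, 0) [+x clear] — {bearing, bracket, bushing, cap, cover, flange, housing}
8. gear@(1, 0) [+x clear] — {bearing, bracket, bushing, cap, cover, flange, gear, housing}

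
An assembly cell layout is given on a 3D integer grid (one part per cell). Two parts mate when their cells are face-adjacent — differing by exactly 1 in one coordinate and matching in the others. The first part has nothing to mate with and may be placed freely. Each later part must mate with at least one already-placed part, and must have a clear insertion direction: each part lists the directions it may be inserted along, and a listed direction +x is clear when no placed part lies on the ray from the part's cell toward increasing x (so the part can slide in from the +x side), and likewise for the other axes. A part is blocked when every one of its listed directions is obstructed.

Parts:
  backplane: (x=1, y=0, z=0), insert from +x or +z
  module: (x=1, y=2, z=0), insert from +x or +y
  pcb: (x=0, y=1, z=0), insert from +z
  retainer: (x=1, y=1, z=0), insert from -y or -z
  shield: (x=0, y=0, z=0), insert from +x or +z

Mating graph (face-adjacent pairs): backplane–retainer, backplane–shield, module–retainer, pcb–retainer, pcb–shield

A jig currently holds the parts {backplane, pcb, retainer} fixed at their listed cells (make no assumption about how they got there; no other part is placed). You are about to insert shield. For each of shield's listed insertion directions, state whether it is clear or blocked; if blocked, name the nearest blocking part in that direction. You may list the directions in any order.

+x: blocked by backplane; +z: clear

+x: nearest on ray is backplane@(1, 0, 0) ⇒ blocked
+z: ray from shield(0, 0, 0) has no placed part ⇒ clear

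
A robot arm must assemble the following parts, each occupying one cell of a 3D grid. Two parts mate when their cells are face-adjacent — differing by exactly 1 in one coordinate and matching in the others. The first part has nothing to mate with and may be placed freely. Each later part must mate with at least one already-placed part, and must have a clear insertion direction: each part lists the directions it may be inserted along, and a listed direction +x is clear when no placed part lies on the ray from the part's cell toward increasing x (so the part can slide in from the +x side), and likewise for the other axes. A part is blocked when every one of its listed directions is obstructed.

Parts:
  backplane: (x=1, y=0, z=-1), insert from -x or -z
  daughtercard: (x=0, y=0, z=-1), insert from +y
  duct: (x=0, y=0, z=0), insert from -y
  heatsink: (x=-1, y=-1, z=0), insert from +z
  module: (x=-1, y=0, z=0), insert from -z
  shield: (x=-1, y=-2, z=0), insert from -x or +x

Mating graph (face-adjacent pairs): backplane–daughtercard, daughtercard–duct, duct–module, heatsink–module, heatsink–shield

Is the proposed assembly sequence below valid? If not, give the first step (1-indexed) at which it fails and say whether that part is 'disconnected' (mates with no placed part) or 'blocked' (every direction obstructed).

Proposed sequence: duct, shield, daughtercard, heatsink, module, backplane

Invalid at step 2 (disconnected)

1. duct@(0, 0, 0) [-y clear] — {duct}
2. shield@(-1, -2, 0) — no placed neighbour ⇒ disconnected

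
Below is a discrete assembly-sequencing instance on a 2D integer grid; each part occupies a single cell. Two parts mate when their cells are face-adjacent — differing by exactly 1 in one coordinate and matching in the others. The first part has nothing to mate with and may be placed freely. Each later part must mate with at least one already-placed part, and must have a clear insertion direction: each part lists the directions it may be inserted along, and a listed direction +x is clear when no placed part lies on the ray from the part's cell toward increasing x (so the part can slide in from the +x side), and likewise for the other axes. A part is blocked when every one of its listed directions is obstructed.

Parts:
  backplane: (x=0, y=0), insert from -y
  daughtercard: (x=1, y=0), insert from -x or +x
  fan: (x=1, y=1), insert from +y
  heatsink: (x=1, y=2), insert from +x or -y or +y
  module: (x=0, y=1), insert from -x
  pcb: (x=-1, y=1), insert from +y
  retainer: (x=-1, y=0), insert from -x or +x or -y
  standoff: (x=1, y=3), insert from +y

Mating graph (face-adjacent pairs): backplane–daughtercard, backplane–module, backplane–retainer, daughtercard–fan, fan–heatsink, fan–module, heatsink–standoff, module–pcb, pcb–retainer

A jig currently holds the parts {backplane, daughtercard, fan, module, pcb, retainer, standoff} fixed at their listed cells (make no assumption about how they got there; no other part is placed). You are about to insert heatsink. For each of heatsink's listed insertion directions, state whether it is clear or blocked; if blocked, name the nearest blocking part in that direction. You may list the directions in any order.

+x: ray from heatsink(1, 2) has no placed part ⇒ clear
-y: nearest on ray is fan@(1, 1) ⇒ blocked
+y: nearest on ray is standoff@(1, 3) ⇒ blocked

+x: clear; +y: blocked by standoff; -y: blocked by fan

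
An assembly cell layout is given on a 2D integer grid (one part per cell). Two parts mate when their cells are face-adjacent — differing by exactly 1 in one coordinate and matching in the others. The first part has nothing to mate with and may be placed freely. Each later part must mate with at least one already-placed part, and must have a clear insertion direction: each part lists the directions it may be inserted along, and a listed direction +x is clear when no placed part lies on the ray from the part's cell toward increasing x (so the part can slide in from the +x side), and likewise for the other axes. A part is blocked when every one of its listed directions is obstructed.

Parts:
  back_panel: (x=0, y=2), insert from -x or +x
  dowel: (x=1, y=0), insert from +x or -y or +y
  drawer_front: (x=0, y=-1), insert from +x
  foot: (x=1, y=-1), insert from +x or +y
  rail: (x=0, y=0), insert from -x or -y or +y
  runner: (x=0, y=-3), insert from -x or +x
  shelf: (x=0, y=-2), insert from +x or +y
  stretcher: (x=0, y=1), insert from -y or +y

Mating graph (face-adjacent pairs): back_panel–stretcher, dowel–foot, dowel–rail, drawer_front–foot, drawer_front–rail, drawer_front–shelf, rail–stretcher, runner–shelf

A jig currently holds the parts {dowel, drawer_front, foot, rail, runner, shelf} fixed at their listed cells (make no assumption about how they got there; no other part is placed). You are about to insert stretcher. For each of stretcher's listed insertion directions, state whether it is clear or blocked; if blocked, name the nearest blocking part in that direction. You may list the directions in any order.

+y: clear; -y: blocked by rail

-y: nearest on ray is rail@(0, 0) ⇒ blocked
+y: ray from stretcher(0, 1) has no placed part ⇒ clear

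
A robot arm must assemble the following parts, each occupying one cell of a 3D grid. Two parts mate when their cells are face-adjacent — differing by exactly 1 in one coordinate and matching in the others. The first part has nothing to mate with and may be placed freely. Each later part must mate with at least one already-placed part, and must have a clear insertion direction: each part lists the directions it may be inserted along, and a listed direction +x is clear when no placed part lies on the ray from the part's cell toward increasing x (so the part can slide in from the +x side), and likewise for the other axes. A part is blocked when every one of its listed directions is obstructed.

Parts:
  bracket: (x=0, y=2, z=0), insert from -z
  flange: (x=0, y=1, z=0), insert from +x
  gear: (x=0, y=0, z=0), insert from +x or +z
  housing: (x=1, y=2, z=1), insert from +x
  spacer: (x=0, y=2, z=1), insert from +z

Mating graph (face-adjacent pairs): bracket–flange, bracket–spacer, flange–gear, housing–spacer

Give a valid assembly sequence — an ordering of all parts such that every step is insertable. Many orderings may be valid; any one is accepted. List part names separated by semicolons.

gear; flange; bracket; spacer; housing

1. gear@(0, 0, 0) [+x clear] — {gear}
2. flange@(0, 1, 0) [+x clear] — {flange, gear}
3. bracket@(0, 2, 0) [-z clear] — {bracket, flange, gear}
4. spacer@(0, 2, 1) [+z clear] — {bracket, flange, gear, spacer}
5. housing@(1, 2, 1) [+x clear] — {bracket, flange, gear, housing, spacer}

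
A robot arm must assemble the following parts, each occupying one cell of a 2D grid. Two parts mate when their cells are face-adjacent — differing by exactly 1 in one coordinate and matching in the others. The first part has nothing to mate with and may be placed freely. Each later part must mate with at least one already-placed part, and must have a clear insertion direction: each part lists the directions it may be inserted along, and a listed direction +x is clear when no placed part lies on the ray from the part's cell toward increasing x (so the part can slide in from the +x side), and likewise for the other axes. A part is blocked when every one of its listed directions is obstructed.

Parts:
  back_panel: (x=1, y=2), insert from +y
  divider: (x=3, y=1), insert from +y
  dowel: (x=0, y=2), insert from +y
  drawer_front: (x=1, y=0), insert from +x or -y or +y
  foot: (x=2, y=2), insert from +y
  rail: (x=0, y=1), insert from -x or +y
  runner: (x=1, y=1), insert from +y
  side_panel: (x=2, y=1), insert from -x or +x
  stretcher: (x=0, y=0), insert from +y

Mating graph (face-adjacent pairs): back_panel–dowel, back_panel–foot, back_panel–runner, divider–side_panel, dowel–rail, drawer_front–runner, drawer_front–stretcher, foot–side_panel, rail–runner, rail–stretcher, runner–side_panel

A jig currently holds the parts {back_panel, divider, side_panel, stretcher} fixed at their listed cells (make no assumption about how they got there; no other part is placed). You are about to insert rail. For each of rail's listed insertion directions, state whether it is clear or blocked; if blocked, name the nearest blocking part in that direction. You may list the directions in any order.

+y: clear; -x: clear

-x: ray from rail(0, 1) has no placed part ⇒ clear
+y: ray from rail(0, 1) has no placed part ⇒ clear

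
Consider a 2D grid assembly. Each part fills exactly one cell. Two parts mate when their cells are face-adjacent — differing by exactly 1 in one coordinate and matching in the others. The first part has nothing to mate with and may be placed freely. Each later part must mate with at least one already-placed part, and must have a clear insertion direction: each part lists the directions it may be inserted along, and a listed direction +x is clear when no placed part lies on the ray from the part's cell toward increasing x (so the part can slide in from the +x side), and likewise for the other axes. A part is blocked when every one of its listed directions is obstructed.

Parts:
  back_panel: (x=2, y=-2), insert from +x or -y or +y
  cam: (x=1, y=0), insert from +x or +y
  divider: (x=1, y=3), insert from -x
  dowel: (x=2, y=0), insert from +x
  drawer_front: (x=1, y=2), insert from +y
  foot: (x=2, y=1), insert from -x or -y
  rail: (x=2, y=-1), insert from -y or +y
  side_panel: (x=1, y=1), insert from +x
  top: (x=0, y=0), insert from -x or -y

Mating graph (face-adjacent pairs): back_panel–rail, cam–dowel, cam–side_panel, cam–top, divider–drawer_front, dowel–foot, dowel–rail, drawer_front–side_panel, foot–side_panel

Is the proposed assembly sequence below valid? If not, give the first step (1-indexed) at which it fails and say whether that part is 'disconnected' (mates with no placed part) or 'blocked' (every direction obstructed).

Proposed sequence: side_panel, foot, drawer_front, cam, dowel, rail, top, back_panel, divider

1. side_panel@(1, 1) [+x clear] — {side_panel}
2. foot@(2, 1) [-y clear] — {foot, side_panel}
3. drawer_front@(1, 2) [+y clear] — {drawer_front, foot, side_panel}
4. cam@(1, 0) [+x clear] — {cam, drawer_front, foot, side_panel}
5. dowel@(2, 0) [+x clear] — {cam, dowel, drawer_front, foot, side_panel}
6. rail@(2, -1) [-y clear] — {cam, dowel, drawer_front, foot, rail, side_panel}
7. top@(0, 0) [-x clear] — {cam, dowel, drawer_front, foot, rail, side_panel, top}
8. back_panel@(2, -2) [+x clear] — {back_panel, cam, dowel, drawer_front, foot, rail, side_panel, top}
9. divider@(1, 3) [-x clear] — {back_panel, cam, divider, dowel, drawer_front, foot, rail, side_panel, top}

Valid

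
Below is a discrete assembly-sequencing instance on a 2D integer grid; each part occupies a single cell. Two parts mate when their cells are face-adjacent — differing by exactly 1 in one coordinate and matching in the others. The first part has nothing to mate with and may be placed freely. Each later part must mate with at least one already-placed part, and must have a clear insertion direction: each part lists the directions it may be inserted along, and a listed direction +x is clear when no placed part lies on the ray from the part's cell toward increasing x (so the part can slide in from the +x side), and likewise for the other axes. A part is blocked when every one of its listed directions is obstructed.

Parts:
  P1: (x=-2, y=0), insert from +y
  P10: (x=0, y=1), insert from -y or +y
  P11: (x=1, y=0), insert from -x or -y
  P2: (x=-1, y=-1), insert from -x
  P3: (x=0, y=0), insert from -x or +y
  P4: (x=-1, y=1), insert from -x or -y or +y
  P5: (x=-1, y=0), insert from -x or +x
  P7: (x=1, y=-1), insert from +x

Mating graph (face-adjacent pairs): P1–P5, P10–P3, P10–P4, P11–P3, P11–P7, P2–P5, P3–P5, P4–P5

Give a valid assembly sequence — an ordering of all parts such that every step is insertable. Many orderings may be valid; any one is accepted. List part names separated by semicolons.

P11; P3; P10; P5; P1; P2; P4; P7

1. P11@(1, 0) [-x clear] — {P11}
2. P3@(0, 0) [-x clear] — {P11, P3}
3. P10@(0, 1) [+y clear] — {P10, P11, P3}
4. P5@(-1, 0) [-x clear] — {P10, P11, P3, P5}
5. P1@(-2, 0) [+y clear] — {P1, P10, P11, P3, P5}
6. P2@(-1, -1) [-x clear] — {P1, P10, P11, P2, P3, P5}
7. P4@(-1, 1) [-x clear] — {P1, P10, P11, P2, P3, P4, P5}
8. P7@(1, -1) [+x clear] — {P1, P10, P11, P2, P3, P4, P5, P7}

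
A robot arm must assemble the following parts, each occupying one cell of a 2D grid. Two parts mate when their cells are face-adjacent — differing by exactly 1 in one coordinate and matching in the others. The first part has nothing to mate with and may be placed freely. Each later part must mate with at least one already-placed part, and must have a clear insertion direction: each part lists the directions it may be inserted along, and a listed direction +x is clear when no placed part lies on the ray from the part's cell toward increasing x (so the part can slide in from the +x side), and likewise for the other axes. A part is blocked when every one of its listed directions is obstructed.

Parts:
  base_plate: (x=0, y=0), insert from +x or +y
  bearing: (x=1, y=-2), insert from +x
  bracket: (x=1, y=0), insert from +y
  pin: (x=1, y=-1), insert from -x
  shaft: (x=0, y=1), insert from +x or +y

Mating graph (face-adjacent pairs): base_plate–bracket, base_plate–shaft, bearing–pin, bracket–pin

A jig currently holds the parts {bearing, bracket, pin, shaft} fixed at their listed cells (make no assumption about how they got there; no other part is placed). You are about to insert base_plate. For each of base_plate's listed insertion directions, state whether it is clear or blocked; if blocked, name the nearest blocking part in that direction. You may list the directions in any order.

+x: nearest on ray is bracket@(1, 0) ⇒ blocked
+y: nearest on ray is shaft@(0, 1) ⇒ blocked

+x: blocked by bracket; +y: blocked by shaft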